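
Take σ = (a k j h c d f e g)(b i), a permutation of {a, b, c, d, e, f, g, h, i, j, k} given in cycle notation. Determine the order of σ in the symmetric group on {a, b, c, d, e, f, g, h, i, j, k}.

The cycle type of σ is (9, 2).
The order is lcm(9, 2) = 18.

18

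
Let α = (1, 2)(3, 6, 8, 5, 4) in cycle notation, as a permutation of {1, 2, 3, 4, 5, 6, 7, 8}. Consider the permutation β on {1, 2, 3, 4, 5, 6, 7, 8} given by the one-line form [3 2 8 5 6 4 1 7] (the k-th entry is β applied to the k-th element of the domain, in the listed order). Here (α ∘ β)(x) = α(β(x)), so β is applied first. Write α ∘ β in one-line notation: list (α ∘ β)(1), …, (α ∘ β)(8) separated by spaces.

Chase each element through β then α: 1 → 3 → 6; 2 → 2 → 1; 3 → 8 → 5; 4 → 5 → 4; 5 → 6 → 8; 6 → 4 → 3; 7 → 1 → 2; 8 → 7 → 7.
So α ∘ β in one-line form is 6 1 5 4 8 3 2 7.

6 1 5 4 8 3 2 7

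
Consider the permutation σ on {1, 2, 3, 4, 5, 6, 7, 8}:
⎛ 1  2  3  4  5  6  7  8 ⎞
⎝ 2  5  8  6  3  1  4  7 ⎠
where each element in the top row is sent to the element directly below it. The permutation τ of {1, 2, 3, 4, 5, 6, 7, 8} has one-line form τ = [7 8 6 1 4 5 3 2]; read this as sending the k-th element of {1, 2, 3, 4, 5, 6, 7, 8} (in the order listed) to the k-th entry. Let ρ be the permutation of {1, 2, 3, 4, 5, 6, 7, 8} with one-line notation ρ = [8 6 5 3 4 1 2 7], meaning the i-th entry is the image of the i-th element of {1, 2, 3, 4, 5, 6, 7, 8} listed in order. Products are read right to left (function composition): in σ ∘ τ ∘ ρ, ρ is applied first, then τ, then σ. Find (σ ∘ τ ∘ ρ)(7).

7

Chase 7: ρ(7) = 2; τ(2) = 8; σ(8) = 7. Hence (σ ∘ τ ∘ ρ)(7) = 7.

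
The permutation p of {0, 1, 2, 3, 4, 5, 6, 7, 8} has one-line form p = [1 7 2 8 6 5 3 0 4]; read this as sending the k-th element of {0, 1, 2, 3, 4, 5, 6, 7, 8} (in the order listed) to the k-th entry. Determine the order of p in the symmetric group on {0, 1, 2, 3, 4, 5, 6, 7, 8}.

12

The disjoint-cycle form of p has cycle lengths 4, 3, 1, 1.
Since disjoint cycles commute, ord(p) = lcm(4, 3) = 12.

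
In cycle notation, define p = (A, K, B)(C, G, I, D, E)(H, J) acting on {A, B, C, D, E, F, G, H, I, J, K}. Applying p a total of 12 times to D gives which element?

C

D lies in the 5-cycle (C, G, I, D, E).
Since the cycle has length 5, p^12 acts on it the same as p^2 (12 mod 5 = 2).
Stepping 2 places around the cycle: D → E → C.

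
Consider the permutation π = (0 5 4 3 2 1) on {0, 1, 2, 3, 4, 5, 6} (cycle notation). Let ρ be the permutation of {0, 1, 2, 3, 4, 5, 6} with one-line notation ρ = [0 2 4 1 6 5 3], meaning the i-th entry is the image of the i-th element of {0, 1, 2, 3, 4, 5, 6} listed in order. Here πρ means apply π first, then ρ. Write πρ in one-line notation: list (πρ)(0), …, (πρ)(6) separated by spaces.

(πρ)(x) = ρ(π(x)). Computing each image: ρ(π(0)) = ρ(5) = 5, ρ(π(1)) = ρ(0) = 0, ρ(π(2)) = ρ(1) = 2, ρ(π(3)) = ρ(2) = 4, ρ(π(4)) = ρ(3) = 1, ρ(π(5)) = ρ(4) = 6, ρ(π(6)) = ρ(6) = 3.
Hence πρ = [5 0 2 4 1 6 3].

5 0 2 4 1 6 3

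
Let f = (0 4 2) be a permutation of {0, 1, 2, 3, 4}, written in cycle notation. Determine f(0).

4

In the cycle (0 4 2), 0 is followed by 4, so f(0) = 4.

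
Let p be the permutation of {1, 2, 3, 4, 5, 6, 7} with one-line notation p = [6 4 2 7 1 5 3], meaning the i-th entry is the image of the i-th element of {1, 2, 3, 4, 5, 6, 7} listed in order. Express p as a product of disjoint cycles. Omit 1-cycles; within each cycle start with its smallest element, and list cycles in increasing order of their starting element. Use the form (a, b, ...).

Iterating p from 1 gives 1 → 6 → 5 → 1; that is the 3-cycle (1, 6, 5).
Repeating from the next unused element and collecting all non-trivial cycles gives (1, 6, 5)(2, 4, 7, 3).

(1, 6, 5)(2, 4, 7, 3)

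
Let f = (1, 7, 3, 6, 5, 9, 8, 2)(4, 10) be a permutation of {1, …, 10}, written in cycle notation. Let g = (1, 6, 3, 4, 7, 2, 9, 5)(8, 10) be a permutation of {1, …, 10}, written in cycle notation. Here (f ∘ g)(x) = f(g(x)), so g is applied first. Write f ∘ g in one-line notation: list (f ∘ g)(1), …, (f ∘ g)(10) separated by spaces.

5 8 10 3 7 6 1 4 9 2

(f ∘ g)(x) = f(g(x)). Computing each image: f(g(1)) = f(6) = 5, f(g(2)) = f(9) = 8, f(g(3)) = f(4) = 10, f(g(4)) = f(7) = 3, f(g(5)) = f(1) = 7, f(g(6)) = f(3) = 6, f(g(7)) = f(2) = 1, f(g(8)) = f(10) = 4, f(g(9)) = f(5) = 9, f(g(10)) = f(8) = 2.
Hence f ∘ g = [5 8 10 3 7 6 1 4 9 2].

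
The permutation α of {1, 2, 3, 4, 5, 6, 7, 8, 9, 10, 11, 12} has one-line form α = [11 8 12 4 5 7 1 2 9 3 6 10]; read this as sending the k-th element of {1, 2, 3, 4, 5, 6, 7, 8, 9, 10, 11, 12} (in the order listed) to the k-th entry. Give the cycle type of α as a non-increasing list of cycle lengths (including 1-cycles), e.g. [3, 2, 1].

[4, 3, 2, 1, 1, 1]

The disjoint cycles are (1, 11, 6, 7)(2, 8)(3, 12, 10)(4)(5)(9), with lengths 4, 3, 2, 1, 1, 1 in non-increasing order.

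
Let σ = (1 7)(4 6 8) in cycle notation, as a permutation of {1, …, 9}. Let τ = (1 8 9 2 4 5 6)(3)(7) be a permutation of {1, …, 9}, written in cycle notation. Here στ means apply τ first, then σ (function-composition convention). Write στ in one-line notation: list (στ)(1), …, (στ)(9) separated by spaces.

4 6 3 5 8 7 1 9 2

(στ)(x) = σ(τ(x)). Computing each image: σ(τ(1)) = σ(8) = 4, σ(τ(2)) = σ(4) = 6, σ(τ(3)) = σ(3) = 3, σ(τ(4)) = σ(5) = 5, σ(τ(5)) = σ(6) = 8, σ(τ(6)) = σ(1) = 7, σ(τ(7)) = σ(7) = 1, σ(τ(8)) = σ(9) = 9, σ(τ(9)) = σ(2) = 2.
Hence στ = [4 6 3 5 8 7 1 9 2].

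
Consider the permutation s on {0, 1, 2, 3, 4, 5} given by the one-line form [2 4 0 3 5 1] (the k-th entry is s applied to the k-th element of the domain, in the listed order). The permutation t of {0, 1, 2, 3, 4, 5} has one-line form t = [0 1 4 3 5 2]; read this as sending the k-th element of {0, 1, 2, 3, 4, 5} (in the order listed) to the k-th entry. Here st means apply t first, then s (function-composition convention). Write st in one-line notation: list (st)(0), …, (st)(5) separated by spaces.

2 4 5 3 1 0

For each element, apply t then s: 0 → 0 → 2; 1 → 1 → 4; 2 → 4 → 5; 3 → 3 → 3; 4 → 5 → 1; 5 → 2 → 0.
Collecting the images, st = [2 4 5 3 1 0].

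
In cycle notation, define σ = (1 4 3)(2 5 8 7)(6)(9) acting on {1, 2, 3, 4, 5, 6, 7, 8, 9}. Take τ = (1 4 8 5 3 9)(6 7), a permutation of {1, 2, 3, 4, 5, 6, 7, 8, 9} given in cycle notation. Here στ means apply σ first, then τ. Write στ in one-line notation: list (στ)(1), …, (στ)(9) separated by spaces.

(στ)(x) = τ(σ(x)). Computing each image: τ(σ(1)) = τ(4) = 8, τ(σ(2)) = τ(5) = 3, τ(σ(3)) = τ(1) = 4, τ(σ(4)) = τ(3) = 9, τ(σ(5)) = τ(8) = 5, τ(σ(6)) = τ(6) = 7, τ(σ(7)) = τ(2) = 2, τ(σ(8)) = τ(7) = 6, τ(σ(9)) = τ(9) = 1.
Hence στ = [8 3 4 9 5 7 2 6 1].

8 3 4 9 5 7 2 6 1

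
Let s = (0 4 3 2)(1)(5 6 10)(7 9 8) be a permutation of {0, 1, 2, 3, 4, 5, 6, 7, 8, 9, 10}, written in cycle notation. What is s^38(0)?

3

0 lies in the 4-cycle (0 4 3 2).
On a 4-cycle, s^4 is the identity, so s^38 = s^2 there (38 ≡ 2 mod 4).
Stepping 2 places around the cycle: 0 → 4 → 3.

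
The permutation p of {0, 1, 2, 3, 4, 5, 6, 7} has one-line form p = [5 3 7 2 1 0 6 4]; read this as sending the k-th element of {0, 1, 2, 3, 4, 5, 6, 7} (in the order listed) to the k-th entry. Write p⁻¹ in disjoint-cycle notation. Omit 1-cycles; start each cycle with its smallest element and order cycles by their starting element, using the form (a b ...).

First write p in disjoint cycles: (0 5)(1 3 2 7 4).
Reversing each cycle (and rotating so the smallest element leads) gives p⁻¹ = (0 5)(1 4 7 2 3).

(0 5)(1 4 7 2 3)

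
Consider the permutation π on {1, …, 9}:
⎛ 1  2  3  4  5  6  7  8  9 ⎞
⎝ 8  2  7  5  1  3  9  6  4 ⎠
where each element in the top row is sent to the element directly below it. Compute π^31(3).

6

Tracing 3 → 7 → … returns to 3 after 8 steps, so 3 lies in an 8-cycle (1, 8, 6, 3, 7, 9, 4, 5).
Powers repeat with period 8 on this cycle, and 31 mod 8 = 7, so π^31(3) = π^7(3).
Advancing 7 steps from 3: 3 → 7 → 9 → 4 → 5 → 1 → 8 → 6.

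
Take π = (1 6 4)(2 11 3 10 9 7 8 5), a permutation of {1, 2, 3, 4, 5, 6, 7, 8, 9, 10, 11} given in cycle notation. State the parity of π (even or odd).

odd

The cycle lengths are 8, 3.
A cycle of length ℓ contributes ℓ−1 transpositions, so π is a product of 7 + 2 = 9 transpositions — odd.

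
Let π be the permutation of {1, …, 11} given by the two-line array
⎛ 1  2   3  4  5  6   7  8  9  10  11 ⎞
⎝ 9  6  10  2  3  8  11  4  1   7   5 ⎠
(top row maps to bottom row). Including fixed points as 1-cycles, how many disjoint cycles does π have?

3

The cycle decomposition is (1 9)(2 6 8 4)(3 10 7 11 5), which has 3 cycles (counting 1-cycles).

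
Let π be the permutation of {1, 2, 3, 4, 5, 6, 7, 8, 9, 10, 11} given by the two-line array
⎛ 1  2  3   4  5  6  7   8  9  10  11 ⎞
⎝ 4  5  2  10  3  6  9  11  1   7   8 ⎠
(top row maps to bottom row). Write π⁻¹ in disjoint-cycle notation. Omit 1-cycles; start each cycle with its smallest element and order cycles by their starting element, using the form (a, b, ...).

(1, 9, 7, 10, 4)(2, 3, 5)(8, 11)

First write π in disjoint cycles: (1, 4, 10, 7, 9)(2, 5, 3)(8, 11).
Reversing each cycle (and rotating so the smallest element leads) gives π⁻¹ = (1, 9, 7, 10, 4)(2, 3, 5)(8, 11).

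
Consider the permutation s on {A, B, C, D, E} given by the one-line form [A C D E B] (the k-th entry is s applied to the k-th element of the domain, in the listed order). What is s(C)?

C is element number 3 of the domain, and entry number 3 of the one-line form is D, so s(C) = D.

D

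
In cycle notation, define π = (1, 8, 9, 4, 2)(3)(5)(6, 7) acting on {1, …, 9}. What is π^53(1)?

1 lies in the 5-cycle (1, 8, 9, 4, 2).
On a 5-cycle, π^5 is the identity, so π^53 = π^3 there (53 ≡ 3 mod 5).
Stepping 3 places around the cycle: 1 → 8 → 9 → 4.

4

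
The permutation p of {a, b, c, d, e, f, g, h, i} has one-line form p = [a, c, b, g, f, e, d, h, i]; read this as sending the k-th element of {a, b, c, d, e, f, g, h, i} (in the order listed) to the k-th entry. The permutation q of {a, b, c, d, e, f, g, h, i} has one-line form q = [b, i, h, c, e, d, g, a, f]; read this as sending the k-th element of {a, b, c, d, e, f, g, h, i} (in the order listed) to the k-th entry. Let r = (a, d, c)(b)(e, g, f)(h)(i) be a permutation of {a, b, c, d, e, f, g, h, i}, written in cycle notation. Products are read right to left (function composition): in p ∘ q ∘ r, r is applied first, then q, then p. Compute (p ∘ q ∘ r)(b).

Chase b: r(b) = b; q(b) = i; p(i) = i. Hence (p ∘ q ∘ r)(b) = i.

i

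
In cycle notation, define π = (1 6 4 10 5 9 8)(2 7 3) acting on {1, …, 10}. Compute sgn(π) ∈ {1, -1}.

The cycle lengths are 7, 3.
A cycle of length ℓ contributes ℓ−1 transpositions, so π is a product of 6 + 2 = 8 transpositions — even.

1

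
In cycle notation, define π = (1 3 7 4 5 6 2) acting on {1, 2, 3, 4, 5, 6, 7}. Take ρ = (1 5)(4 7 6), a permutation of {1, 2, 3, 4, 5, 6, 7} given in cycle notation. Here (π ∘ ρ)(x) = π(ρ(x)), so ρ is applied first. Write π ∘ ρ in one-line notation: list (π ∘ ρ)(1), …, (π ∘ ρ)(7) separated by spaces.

6 1 7 4 3 5 2

(π ∘ ρ)(x) = π(ρ(x)). Computing each image: π(ρ(1)) = π(5) = 6, π(ρ(2)) = π(2) = 1, π(ρ(3)) = π(3) = 7, π(ρ(4)) = π(7) = 4, π(ρ(5)) = π(1) = 3, π(ρ(6)) = π(4) = 5, π(ρ(7)) = π(6) = 2.
Hence π ∘ ρ = [6 1 7 4 3 5 2].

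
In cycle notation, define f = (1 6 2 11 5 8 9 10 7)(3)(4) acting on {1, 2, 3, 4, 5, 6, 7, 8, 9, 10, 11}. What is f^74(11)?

8

11 lies in the 9-cycle (1 6 2 11 5 8 9 10 7).
Powers repeat with period 9 on this cycle, and 74 mod 9 = 2, so f^74(11) = f^2(11).
Advancing 2 steps from 11: 11 → 5 → 8.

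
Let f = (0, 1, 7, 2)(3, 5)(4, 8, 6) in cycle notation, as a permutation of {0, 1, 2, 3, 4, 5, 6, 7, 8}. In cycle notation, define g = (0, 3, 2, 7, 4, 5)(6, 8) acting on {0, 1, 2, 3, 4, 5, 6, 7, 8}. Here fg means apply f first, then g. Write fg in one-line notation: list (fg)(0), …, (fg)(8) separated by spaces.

1 4 3 0 6 2 5 7 8

(fg)(x) = g(f(x)). Computing each image: g(f(0)) = g(1) = 1, g(f(1)) = g(7) = 4, g(f(2)) = g(0) = 3, g(f(3)) = g(5) = 0, g(f(4)) = g(8) = 6, g(f(5)) = g(3) = 2, g(f(6)) = g(4) = 5, g(f(7)) = g(2) = 7, g(f(8)) = g(6) = 8.
Hence fg = [1 4 3 0 6 2 5 7 8].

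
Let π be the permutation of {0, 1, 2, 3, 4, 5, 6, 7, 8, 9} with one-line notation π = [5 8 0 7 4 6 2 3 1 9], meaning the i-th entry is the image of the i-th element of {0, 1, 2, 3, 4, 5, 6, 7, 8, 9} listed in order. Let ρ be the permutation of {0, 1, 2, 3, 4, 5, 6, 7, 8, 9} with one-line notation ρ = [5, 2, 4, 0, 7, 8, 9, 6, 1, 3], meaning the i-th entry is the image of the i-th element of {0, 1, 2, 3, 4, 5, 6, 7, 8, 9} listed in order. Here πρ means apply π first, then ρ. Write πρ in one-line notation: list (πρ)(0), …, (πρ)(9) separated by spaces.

8 1 5 6 7 9 4 0 2 3

For each element, apply π then ρ: 0 → 5 → 8; 1 → 8 → 1; 2 → 0 → 5; 3 → 7 → 6; 4 → 4 → 7; 5 → 6 → 9; 6 → 2 → 4; 7 → 3 → 0; 8 → 1 → 2; 9 → 9 → 3.
Collecting the images, πρ = [8 1 5 6 7 9 4 0 2 3].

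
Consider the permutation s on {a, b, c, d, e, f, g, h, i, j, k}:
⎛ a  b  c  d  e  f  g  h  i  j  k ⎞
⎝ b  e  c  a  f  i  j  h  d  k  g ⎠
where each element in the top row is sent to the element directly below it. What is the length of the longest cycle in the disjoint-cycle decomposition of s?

6

Decomposing into disjoint cycles gives (a, b, e, f, i, d)(g, j, k); the longest has length 6.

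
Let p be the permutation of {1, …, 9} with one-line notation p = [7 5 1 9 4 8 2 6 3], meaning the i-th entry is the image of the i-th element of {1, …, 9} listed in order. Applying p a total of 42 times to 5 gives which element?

Tracing 5 → 4 → … returns to 5 after 7 steps, so 5 lies in a 7-cycle (1, 7, 2, 5, 4, 9, 3).
On a 7-cycle, p^7 is the identity, so p^42 = p^0 there (42 ≡ 0 mod 7).
So p^42(5) = 5.

5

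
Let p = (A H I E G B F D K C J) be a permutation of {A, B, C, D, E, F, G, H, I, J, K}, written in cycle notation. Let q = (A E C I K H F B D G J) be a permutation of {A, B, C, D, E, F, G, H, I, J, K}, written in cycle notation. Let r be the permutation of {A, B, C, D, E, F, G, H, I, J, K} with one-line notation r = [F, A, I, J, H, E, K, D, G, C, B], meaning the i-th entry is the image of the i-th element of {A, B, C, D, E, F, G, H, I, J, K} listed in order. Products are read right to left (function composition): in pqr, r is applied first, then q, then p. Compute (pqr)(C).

C

(pqr)(C) = p(q(r(C))). r(C) = I, then q(I) = K, then p(K) = C, so the result is C.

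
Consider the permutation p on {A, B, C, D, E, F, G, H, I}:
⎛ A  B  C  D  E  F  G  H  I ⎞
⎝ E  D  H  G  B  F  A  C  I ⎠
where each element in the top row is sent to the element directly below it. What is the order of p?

10

The disjoint-cycle form of p has cycle lengths 5, 2, 1, 1.
The order is lcm(5, 2) = 10.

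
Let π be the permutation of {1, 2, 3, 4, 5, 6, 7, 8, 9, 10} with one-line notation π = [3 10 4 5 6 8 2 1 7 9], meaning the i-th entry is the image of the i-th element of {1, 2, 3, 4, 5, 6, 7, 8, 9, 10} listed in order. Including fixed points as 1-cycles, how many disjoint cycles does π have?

2

The cycle decomposition is (1 3 4 5 6 8)(2 10 9 7), which has 2 cycles (counting 1-cycles).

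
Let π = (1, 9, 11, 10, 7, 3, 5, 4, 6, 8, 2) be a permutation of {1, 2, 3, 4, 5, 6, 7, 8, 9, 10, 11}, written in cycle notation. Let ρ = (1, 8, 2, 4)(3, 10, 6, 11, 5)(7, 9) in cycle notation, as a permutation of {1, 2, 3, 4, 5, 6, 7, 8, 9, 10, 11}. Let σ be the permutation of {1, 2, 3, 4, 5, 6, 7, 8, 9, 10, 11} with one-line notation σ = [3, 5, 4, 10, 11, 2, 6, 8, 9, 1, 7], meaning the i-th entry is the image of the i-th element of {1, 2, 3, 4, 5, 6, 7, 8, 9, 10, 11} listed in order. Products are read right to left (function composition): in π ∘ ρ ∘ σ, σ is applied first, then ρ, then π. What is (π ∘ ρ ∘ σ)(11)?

Apply the permutations in order: σ(11) = 7, then ρ(7) = 9, then π(9) = 11. So (π ∘ ρ ∘ σ)(11) = 11.

11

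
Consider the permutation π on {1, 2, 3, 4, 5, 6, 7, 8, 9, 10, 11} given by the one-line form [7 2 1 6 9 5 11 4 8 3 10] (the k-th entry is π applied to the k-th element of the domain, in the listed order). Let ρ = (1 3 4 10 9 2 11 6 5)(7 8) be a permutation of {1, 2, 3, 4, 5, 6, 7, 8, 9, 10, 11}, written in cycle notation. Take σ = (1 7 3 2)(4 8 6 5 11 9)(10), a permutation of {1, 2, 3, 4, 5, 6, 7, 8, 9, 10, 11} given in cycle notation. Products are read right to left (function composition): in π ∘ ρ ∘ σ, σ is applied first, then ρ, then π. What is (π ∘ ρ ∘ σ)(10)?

8

(π ∘ ρ ∘ σ)(10) = π(ρ(σ(10))). σ(10) = 10, then ρ(10) = 9, then π(9) = 8, so the result is 8.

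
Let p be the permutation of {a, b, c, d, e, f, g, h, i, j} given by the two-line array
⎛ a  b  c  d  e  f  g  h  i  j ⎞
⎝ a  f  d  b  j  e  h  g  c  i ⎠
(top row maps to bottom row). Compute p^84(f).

Tracing f → e → … returns to f after 7 steps, so f lies in a 7-cycle (b, f, e, j, i, c, d).
Since the cycle has length 7, p^84 acts on it the same as p^0 (84 mod 7 = 0).
So p^84(f) = f.

f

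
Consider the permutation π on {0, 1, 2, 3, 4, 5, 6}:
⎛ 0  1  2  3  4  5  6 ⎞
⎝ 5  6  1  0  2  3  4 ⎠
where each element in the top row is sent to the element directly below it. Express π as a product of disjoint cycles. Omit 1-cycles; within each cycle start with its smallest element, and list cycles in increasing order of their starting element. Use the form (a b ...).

(0 5 3)(1 6 4 2)

Iterating π from 0 gives 0 → 5 → 3 → 0; that is the 3-cycle (0 5 3).
Repeating from the next unused element and collecting all non-trivial cycles gives (0 5 3)(1 6 4 2).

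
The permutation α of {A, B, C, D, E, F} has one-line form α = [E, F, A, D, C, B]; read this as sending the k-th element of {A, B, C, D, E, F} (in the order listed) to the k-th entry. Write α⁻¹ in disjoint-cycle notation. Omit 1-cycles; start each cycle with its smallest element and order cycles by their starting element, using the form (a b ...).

(A C E)(B F)

The cycle decomposition of α is (A E C)(B F).
The inverse reverses every cycle; in canonical form, α⁻¹ = (A C E)(B F).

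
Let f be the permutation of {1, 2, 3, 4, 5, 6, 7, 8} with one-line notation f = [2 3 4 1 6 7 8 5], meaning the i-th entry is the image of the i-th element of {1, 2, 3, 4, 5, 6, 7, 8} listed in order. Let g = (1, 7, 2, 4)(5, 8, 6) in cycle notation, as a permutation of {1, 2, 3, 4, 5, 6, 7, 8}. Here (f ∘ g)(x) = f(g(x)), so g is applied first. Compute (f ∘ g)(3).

(f ∘ g)(3) = f(g(3)). g(3) = 3, then f(3) = 4. So (f ∘ g)(3) = 4.

4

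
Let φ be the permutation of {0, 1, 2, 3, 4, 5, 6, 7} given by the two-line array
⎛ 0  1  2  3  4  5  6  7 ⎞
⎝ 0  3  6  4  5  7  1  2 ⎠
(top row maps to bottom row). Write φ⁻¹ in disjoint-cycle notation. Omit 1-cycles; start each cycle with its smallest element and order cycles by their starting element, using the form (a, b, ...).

The cycle decomposition of φ is (1, 3, 4, 5, 7, 2, 6).
Reversing each cycle (and rotating so the smallest element leads) gives φ⁻¹ = (1, 6, 2, 7, 5, 4, 3).

(1, 6, 2, 7, 5, 4, 3)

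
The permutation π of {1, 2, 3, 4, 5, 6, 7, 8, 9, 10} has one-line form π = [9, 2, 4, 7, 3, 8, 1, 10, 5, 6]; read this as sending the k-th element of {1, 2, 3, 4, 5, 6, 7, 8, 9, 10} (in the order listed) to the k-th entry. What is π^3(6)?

Tracing 6 → 8 → … returns to 6 after 3 steps, so 6 lies in a 3-cycle (6, 8, 10).
On a 3-cycle, π^3 is the identity, so π^3 = π^0 there (3 ≡ 0 mod 3).
So π^3(6) = 6.

6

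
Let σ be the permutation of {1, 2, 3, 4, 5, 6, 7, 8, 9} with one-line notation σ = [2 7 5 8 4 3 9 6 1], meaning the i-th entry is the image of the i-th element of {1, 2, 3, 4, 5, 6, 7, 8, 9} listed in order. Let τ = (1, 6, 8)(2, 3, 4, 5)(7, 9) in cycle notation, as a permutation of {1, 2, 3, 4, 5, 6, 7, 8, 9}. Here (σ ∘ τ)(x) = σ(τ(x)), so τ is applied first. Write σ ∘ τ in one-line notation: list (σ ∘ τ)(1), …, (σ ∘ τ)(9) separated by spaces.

(σ ∘ τ)(x) = σ(τ(x)). Computing each image: σ(τ(1)) = σ(6) = 3, σ(τ(2)) = σ(3) = 5, σ(τ(3)) = σ(4) = 8, σ(τ(4)) = σ(5) = 4, σ(τ(5)) = σ(2) = 7, σ(τ(6)) = σ(8) = 6, σ(τ(7)) = σ(9) = 1, σ(τ(8)) = σ(1) = 2, σ(τ(9)) = σ(7) = 9.
Hence σ ∘ τ = [3 5 8 4 7 6 1 2 9].

3 5 8 4 7 6 1 2 9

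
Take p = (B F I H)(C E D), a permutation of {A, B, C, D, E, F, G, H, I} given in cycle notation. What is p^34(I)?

I lies in the 4-cycle (B F I H).
Powers repeat with period 4 on this cycle, and 34 mod 4 = 2, so p^34(I) = p^2(I).
Advancing 2 steps from I: I → H → B.

B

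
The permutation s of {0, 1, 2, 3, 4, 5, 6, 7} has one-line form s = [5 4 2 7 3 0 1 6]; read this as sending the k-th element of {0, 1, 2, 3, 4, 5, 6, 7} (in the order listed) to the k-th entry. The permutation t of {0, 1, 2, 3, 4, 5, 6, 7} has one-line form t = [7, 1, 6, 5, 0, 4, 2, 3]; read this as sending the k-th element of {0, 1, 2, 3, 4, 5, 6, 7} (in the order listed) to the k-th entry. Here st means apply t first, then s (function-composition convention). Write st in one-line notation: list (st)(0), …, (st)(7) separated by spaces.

6 4 1 0 5 3 2 7

(st)(x) = s(t(x)). Computing each image: s(t(0)) = s(7) = 6, s(t(1)) = s(1) = 4, s(t(2)) = s(6) = 1, s(t(3)) = s(5) = 0, s(t(4)) = s(0) = 5, s(t(5)) = s(4) = 3, s(t(6)) = s(2) = 2, s(t(7)) = s(3) = 7.
Hence st = [6 4 1 0 5 3 2 7].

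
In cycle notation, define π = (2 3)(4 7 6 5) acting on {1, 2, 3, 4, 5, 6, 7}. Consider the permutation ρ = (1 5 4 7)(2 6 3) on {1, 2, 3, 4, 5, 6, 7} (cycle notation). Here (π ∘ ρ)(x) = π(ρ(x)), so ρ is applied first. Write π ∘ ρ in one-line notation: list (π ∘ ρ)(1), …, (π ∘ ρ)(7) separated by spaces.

4 5 3 6 7 2 1

(π ∘ ρ)(x) = π(ρ(x)). Computing each image: π(ρ(1)) = π(5) = 4, π(ρ(2)) = π(6) = 5, π(ρ(3)) = π(2) = 3, π(ρ(4)) = π(7) = 6, π(ρ(5)) = π(4) = 7, π(ρ(6)) = π(3) = 2, π(ρ(7)) = π(1) = 1.
Hence π ∘ ρ = [4 5 3 6 7 2 1].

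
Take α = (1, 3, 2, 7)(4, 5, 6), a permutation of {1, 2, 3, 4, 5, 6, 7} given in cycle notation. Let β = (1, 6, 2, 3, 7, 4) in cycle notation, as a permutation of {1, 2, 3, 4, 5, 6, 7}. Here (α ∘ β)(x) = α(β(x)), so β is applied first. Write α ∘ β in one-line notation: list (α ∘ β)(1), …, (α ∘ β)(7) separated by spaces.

Chase each element through β then α: 1 → 6 → 4; 2 → 3 → 2; 3 → 7 → 1; 4 → 1 → 3; 5 → 5 → 6; 6 → 2 → 7; 7 → 4 → 5.
Collecting the images, α ∘ β = [4 2 1 3 6 7 5].

4 2 1 3 6 7 5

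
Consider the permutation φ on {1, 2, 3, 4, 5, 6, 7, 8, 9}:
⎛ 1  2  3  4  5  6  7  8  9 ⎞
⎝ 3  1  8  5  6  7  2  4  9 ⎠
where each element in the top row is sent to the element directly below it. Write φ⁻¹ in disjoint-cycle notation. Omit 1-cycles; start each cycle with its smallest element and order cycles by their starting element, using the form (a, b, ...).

(1, 2, 7, 6, 5, 4, 8, 3)

The cycle decomposition of φ is (1, 3, 8, 4, 5, 6, 7, 2).
Reversing each cycle (and rotating so the smallest element leads) gives φ⁻¹ = (1, 2, 7, 6, 5, 4, 8, 3).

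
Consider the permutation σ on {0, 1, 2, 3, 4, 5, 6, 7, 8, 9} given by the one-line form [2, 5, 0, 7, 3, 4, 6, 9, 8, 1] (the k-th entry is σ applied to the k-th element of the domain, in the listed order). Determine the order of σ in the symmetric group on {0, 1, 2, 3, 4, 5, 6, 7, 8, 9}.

The disjoint-cycle form of σ has cycle lengths 6, 2, 1, 1.
The order is lcm(6, 2) = 6.

6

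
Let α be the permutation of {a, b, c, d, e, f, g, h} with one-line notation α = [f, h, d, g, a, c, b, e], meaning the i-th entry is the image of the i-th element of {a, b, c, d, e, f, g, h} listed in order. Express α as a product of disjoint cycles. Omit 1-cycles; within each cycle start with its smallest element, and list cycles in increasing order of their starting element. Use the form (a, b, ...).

From a: a → f → c → d → g → b → h → e → a, closing the cycle (a, f, c, d, g, b, h, e).
Repeating from the next unused element and collecting all non-trivial cycles gives (a, f, c, d, g, b, h, e).

(a, f, c, d, g, b, h, e)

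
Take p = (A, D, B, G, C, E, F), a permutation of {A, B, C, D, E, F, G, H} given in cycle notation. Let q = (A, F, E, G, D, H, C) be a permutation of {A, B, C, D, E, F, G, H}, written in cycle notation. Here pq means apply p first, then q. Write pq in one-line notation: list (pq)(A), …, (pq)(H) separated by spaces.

(pq)(x) = q(p(x)). Computing each image: q(p(A)) = q(D) = H, q(p(B)) = q(G) = D, q(p(C)) = q(E) = G, q(p(D)) = q(B) = B, q(p(E)) = q(F) = E, q(p(F)) = q(A) = F, q(p(G)) = q(C) = A, q(p(H)) = q(H) = C.
Hence pq = [H D G B E F A C].

H D G B E F A C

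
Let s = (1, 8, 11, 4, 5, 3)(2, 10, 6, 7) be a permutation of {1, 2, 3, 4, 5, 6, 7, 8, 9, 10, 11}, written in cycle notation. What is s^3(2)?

7

2 lies in the 4-cycle (2, 10, 6, 7).
Stepping 3 places around the cycle: 2 → 10 → 6 → 7.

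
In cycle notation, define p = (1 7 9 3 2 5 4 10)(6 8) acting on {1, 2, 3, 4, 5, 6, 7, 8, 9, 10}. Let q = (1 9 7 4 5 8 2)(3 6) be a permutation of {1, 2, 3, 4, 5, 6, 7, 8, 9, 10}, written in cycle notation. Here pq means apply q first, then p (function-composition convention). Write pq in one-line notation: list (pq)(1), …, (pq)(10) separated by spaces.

3 7 8 4 6 2 10 5 9 1

For each element, apply q then p: 1 → 9 → 3; 2 → 1 → 7; 3 → 6 → 8; 4 → 5 → 4; 5 → 8 → 6; 6 → 3 → 2; 7 → 4 → 10; 8 → 2 → 5; 9 → 7 → 9; 10 → 10 → 1.
Collecting the images, pq = [3 7 8 4 6 2 10 5 9 1].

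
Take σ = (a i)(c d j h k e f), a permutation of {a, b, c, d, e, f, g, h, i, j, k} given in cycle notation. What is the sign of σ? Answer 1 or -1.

The cycle lengths are 7, 2, 1, 1.
A cycle of length ℓ contributes ℓ−1 transpositions, so σ is a product of 6 + 1 = 7 transpositions — odd.

-1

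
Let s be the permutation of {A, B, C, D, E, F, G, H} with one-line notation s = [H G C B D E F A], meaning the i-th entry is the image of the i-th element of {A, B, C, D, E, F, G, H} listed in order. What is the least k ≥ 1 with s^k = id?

10

The disjoint-cycle form of s has cycle lengths 5, 2, 1.
The order of s is the least common multiple of its cycle lengths: lcm(5, 2) = 10.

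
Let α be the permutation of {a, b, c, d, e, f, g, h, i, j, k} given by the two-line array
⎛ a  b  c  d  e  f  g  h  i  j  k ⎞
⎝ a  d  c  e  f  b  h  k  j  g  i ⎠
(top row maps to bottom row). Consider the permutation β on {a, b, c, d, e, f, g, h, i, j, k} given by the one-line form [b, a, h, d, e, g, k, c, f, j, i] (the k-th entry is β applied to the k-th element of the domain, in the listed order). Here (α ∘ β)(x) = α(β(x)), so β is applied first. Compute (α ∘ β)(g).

i

(α ∘ β)(g) = α(β(g)). β(g) = k, then α(k) = i. So (α ∘ β)(g) = i.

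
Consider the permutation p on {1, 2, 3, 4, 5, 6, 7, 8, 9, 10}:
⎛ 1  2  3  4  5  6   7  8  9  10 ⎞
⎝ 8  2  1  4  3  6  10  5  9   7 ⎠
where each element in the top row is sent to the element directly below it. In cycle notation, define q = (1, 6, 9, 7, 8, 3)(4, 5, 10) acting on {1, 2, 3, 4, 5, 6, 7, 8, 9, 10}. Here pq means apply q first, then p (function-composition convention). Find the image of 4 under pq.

3

q(4) = 5, then p(5) = 3; composing gives (pq)(4) = 3.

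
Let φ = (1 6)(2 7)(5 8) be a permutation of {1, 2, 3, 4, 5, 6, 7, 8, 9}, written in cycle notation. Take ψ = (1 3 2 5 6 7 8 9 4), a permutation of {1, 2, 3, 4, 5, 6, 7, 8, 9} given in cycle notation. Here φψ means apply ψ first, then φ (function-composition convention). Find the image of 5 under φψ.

1

(φψ)(5) = φ(ψ(5)). ψ(5) = 6, then φ(6) = 1. So (φψ)(5) = 1.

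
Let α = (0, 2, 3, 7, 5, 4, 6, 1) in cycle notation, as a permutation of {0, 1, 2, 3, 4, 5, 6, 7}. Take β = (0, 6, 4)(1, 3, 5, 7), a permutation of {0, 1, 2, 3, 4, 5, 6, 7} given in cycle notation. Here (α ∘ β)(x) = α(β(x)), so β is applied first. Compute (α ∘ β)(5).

First apply β: β(5) = 7, then α(7) = 5. Thus (α ∘ β)(5) = 5.

5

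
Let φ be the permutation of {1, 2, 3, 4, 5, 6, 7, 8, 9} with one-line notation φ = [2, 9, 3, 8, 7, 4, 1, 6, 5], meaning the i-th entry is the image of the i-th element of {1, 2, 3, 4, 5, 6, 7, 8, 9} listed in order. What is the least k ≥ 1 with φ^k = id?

15

Writing φ as disjoint cycles, the cycle lengths are 5, 3, 1.
The order is lcm(5, 3) = 15.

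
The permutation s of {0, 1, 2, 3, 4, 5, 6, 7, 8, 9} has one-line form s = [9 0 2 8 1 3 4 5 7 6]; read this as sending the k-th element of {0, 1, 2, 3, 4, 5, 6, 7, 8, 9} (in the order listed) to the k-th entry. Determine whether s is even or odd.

odd

In disjoint-cycle form the cycle lengths are 5, 4, 1.
A cycle of length ℓ contributes ℓ−1 transpositions, so s is a product of 4 + 3 = 7 transpositions — odd.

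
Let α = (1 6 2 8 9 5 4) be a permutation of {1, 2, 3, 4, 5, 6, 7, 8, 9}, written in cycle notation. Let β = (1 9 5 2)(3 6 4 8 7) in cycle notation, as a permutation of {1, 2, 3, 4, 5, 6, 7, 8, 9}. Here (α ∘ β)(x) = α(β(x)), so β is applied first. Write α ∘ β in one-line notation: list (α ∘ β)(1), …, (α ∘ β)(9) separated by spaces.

5 6 2 9 8 1 3 7 4

For each element, apply β then α: 1 → 9 → 5; 2 → 1 → 6; 3 → 6 → 2; 4 → 8 → 9; 5 → 2 → 8; 6 → 4 → 1; 7 → 3 → 3; 8 → 7 → 7; 9 → 5 → 4.
So α ∘ β in one-line form is 5 6 2 9 8 1 3 7 4.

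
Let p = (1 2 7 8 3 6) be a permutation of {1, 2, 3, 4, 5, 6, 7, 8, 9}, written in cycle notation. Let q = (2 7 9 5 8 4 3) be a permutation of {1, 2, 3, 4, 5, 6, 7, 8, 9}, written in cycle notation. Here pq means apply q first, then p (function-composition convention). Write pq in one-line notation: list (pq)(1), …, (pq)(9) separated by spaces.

2 8 7 6 3 1 9 4 5

Chase each element through q then p: 1 → 1 → 2; 2 → 7 → 8; 3 → 2 → 7; 4 → 3 → 6; 5 → 8 → 3; 6 → 6 → 1; 7 → 9 → 9; 8 → 4 → 4; 9 → 5 → 5.
So pq in one-line form is 2 8 7 6 3 1 9 4 5.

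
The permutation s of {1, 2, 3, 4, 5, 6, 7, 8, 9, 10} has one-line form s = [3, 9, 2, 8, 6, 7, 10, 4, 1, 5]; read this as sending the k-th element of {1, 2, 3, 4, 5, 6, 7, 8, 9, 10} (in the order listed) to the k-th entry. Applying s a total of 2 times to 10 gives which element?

Tracing 10 → 5 → … returns to 10 after 4 steps, so 10 lies in a 4-cycle (5, 6, 7, 10).
Stepping 2 places around the cycle: 10 → 5 → 6.

6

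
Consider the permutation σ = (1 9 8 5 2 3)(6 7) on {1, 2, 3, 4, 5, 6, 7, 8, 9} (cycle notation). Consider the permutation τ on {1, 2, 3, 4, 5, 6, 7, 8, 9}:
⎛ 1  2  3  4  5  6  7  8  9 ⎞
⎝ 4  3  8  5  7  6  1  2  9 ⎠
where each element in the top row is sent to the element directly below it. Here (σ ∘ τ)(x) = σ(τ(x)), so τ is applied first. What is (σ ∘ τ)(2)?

1

First apply τ: τ(2) = 3, then σ(3) = 1. Thus (σ ∘ τ)(2) = 1.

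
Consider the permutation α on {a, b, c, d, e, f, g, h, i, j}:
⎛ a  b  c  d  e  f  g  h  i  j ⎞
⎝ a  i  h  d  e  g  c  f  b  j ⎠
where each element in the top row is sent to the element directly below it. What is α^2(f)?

Tracing f → g → … returns to f after 4 steps, so f lies in a 4-cycle (c, h, f, g).
Advancing 2 steps from f: f → g → c.

c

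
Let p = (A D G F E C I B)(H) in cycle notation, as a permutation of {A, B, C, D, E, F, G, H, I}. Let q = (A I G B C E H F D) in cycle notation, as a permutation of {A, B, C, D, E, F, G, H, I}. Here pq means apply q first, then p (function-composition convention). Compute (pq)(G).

A

q(G) = B, then p(B) = A; composing gives (pq)(G) = A.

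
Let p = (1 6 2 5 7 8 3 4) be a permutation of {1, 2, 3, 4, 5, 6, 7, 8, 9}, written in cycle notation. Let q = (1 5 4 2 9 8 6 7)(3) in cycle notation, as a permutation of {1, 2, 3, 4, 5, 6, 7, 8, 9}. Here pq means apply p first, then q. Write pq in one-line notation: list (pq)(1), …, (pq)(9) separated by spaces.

(pq)(x) = q(p(x)). Computing each image: q(p(1)) = q(6) = 7, q(p(2)) = q(5) = 4, q(p(3)) = q(4) = 2, q(p(4)) = q(1) = 5, q(p(5)) = q(7) = 1, q(p(6)) = q(2) = 9, q(p(7)) = q(8) = 6, q(p(8)) = q(3) = 3, q(p(9)) = q(9) = 8.
Hence pq = [7 4 2 5 1 9 6 3 8].

7 4 2 5 1 9 6 3 8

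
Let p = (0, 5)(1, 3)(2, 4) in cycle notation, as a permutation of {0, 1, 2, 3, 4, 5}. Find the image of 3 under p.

1

In the cycle (1, 3), 3 is followed by 1, so p(3) = 1.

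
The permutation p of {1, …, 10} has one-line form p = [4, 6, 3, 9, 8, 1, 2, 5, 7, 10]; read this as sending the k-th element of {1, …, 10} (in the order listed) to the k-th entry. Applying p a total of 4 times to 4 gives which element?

Tracing 4 → 9 → … returns to 4 after 6 steps, so 4 lies in a 6-cycle (1 4 9 7 2 6).
Stepping 4 places around the cycle: 4 → 9 → 7 → 2 → 6.

6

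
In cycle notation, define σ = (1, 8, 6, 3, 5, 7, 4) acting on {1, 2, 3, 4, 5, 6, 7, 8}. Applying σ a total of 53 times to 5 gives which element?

5 lies in the 7-cycle (1, 8, 6, 3, 5, 7, 4).
Since the cycle has length 7, σ^53 acts on it the same as σ^4 (53 mod 7 = 4).
Advancing 4 steps from 5: 5 → 7 → 4 → 1 → 8.

8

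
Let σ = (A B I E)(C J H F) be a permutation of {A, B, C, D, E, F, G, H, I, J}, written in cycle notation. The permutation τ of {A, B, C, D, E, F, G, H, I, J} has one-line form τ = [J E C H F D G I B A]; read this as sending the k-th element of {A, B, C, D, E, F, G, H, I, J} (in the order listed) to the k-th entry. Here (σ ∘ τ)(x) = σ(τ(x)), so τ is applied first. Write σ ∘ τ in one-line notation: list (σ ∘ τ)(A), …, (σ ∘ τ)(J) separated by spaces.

Chase each element through τ then σ: A → J → H; B → E → A; C → C → J; D → H → F; E → F → C; F → D → D; G → G → G; H → I → E; I → B → I; J → A → B.
Collecting the images, σ ∘ τ = [H A J F C D G E I B].

H A J F C D G E I B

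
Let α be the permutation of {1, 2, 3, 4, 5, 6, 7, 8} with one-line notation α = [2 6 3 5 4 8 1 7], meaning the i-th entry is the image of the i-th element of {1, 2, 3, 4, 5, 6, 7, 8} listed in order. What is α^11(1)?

2

Tracing 1 → 2 → … returns to 1 after 5 steps, so 1 lies in a 5-cycle (1, 2, 6, 8, 7).
Powers repeat with period 5 on this cycle, and 11 mod 5 = 1, so α^11(1) = α^1(1).
Advancing 1 step from 1: 1 → 2.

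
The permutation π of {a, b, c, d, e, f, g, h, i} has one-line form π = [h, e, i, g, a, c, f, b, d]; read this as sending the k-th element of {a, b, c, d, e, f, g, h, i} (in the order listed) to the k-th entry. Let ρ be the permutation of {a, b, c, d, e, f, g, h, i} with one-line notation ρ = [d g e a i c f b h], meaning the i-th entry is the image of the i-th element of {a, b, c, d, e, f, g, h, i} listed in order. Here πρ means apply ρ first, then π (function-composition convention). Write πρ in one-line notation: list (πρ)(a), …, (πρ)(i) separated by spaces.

(πρ)(x) = π(ρ(x)). Computing each image: π(ρ(a)) = π(d) = g, π(ρ(b)) = π(g) = f, π(ρ(c)) = π(e) = a, π(ρ(d)) = π(a) = h, π(ρ(e)) = π(i) = d, π(ρ(f)) = π(c) = i, π(ρ(g)) = π(f) = c, π(ρ(h)) = π(b) = e, π(ρ(i)) = π(h) = b.
Hence πρ = [g f a h d i c e b].

g f a h d i c e b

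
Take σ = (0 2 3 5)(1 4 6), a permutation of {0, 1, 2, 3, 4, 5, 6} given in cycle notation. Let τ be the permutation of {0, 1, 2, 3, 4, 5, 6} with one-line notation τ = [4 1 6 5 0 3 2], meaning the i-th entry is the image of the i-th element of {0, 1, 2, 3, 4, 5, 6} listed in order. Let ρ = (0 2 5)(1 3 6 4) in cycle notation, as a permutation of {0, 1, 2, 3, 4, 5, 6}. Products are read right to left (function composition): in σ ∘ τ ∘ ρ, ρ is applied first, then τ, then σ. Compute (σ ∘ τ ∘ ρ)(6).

2

(σ ∘ τ ∘ ρ)(6) = σ(τ(ρ(6))). ρ(6) = 4, then τ(4) = 0, then σ(0) = 2, so the result is 2.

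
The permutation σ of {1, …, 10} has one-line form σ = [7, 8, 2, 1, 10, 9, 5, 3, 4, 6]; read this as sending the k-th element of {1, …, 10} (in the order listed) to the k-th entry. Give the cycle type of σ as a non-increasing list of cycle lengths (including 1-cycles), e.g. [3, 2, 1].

The disjoint cycles are (1, 7, 5, 10, 6, 9, 4)(2, 8, 3), with lengths 7, 3 in non-increasing order.

[7, 3]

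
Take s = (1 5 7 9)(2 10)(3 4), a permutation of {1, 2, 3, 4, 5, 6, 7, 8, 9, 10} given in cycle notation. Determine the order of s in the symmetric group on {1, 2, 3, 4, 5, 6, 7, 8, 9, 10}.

4

The cycle type of s is (4, 2, 2, 1, 1).
The order of s is the least common multiple of its cycle lengths: lcm(4, 2, 2) = 4.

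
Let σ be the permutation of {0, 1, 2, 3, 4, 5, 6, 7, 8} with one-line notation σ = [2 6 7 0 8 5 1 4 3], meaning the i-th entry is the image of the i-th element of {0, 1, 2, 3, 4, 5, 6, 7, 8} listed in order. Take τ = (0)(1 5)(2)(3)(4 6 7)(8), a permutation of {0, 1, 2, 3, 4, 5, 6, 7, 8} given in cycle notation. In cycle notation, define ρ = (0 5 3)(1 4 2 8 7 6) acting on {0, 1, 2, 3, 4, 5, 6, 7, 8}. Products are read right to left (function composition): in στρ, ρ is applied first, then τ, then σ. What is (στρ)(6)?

5

Chase 6: ρ(6) = 1; τ(1) = 5; σ(5) = 5. Hence (στρ)(6) = 5.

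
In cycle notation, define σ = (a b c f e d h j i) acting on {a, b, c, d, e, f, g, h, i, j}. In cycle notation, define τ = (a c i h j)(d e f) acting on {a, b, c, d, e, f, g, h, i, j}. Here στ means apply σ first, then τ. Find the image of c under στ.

First apply σ: σ(c) = f, then τ(f) = d. Thus (στ)(c) = d.

d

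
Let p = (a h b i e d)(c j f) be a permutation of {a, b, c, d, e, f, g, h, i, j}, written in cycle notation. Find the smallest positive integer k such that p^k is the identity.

6

The disjoint cycles have lengths 6, 3, 1.
The order is lcm(6, 3) = 6.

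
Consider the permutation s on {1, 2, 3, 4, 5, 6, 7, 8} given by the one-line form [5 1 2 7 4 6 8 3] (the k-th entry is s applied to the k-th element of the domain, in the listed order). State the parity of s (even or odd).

even

In disjoint-cycle form the cycle lengths are 7, 1.
A cycle of length ℓ contributes ℓ−1 transpositions, so s is a product of 6 transpositions — even.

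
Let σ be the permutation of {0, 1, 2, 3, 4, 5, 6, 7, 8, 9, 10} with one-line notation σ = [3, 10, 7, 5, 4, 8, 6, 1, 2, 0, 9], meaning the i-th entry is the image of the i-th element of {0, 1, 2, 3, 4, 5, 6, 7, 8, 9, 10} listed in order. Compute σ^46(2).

7

Tracing 2 → 7 → … returns to 2 after 9 steps, so 2 lies in a 9-cycle (0, 3, 5, 8, 2, 7, 1, 10, 9).
Since the cycle has length 9, σ^46 acts on it the same as σ^1 (46 mod 9 = 1).
Stepping 1 place around the cycle: 2 → 7.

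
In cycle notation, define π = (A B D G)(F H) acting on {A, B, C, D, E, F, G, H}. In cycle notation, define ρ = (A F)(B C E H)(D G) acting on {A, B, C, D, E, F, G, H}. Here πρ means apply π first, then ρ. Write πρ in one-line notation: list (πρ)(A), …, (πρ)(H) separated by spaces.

(πρ)(x) = ρ(π(x)). Computing each image: ρ(π(A)) = ρ(B) = C, ρ(π(B)) = ρ(D) = G, ρ(π(C)) = ρ(C) = E, ρ(π(D)) = ρ(G) = D, ρ(π(E)) = ρ(E) = H, ρ(π(F)) = ρ(H) = B, ρ(π(G)) = ρ(A) = F, ρ(π(H)) = ρ(F) = A.
Hence πρ = [C G E D H B F A].

C G E D H B F A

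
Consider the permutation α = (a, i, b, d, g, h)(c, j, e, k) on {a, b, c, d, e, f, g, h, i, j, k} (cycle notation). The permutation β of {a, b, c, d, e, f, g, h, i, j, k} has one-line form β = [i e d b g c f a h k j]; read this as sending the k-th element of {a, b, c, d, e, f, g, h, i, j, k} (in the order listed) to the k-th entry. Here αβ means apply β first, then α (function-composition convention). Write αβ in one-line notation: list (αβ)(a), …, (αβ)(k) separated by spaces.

(αβ)(x) = α(β(x)). Computing each image: α(β(a)) = α(i) = b, α(β(b)) = α(e) = k, α(β(c)) = α(d) = g, α(β(d)) = α(b) = d, α(β(e)) = α(g) = h, α(β(f)) = α(c) = j, α(β(g)) = α(f) = f, α(β(h)) = α(a) = i, α(β(i)) = α(h) = a, α(β(j)) = α(k) = c, α(β(k)) = α(j) = e.
Hence αβ = [b k g d h j f i a c e].

b k g d h j f i a c e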